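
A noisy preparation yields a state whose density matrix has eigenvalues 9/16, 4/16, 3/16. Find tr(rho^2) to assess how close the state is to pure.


tr(rho^2) = sum of eigenvalues squared
= (9/16)^2 + (4/16)^2 + (3/16)^2
= (81 + 16 + 9) / 256
= 106/256
= 0.4141

0.4141


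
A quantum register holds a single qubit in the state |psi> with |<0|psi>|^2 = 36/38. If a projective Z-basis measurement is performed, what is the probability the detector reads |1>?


|alpha|^2 = 36/38 = 0.9474
|beta|^2 = 1 - 36/38 = 2/38 = 0.0526
P(|1>) = |beta|^2 = 0.0526

0.0526


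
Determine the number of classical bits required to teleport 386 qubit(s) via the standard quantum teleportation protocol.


Quantum teleportation requires 2 classical bits per qubit teleported.
386 qubit(s) -> 2 * 386 = 772 classical bits

772


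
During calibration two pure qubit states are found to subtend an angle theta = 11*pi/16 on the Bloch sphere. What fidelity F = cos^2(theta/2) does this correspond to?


For states separated by angle theta on Bloch sphere:
F = cos^2(theta/2)
theta = 11*pi/16 = 2.1598
theta/2 = 1.0799
cos(theta/2) = 0.4714
F = 0.2222

0.2222


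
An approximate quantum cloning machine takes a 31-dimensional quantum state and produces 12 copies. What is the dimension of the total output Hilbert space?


Output space = H^(tensor 12) where dim(H) = 31
dim = 31^12
= 961 (after 2 factors)
= 29791 (after 3 factors)
= 923521 (after 4 factors)
= 28629151 (after 5 factors)
= 887503681 (after 6 factors)
= 27512614111 (after 7 factors)
= 852891037441 (after 8 factors)
= 26439622160671 (after 9 factors)
= 819628286980801 (after 10 factors)
= 25408476896404831 (after 11 factors)
= 787662783788549761 (after 12 factors)
= 787662783788549761

787662783788549761


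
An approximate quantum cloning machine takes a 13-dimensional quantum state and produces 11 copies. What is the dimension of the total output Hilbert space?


Output space = H^(tensor 11) where dim(H) = 13
dim = 13^11
= 169 (after 2 factors)
= 2197 (after 3 factors)
= 28561 (after 4 factors)
= 371293 (after 5 factors)
= 4826809 (after 6 factors)
= 62748517 (after 7 factors)
= 815730721 (after 8 factors)
= 10604499373 (after 9 factors)
= 137858491849 (after 10 factors)
= 1792160394037 (after 11 factors)
= 1792160394037

1792160394037


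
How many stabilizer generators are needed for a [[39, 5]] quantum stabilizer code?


For an [[n,k]] stabilizer code:
Number of stabilizer generators = n - k
= 39 - 5
= 34

34


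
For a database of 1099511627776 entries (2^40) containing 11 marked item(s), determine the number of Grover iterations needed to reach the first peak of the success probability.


After j Grover iterations the success probability is P(j) = sin^2((2j+1)*theta), where sin(theta) = sqrt(k/N).
N = 2^40 = 1099511627776, k = 11
sin(theta) = sqrt(k/N) = 3.16297988e-06
theta = arcsin(sqrt(k/N)) = 3.16297988e-06 rad
P(j) reaches its first maximum when (2j+1)*theta is as close as possible to pi/2, i.e. j = round(pi/(4*theta) - 1/2).
pi/(4*theta) - 1/2 = 248309.0667
(For comparison, the common estimate pi/4 * sqrt(N/k) = 248309.5667; the exact maximiser is used here.)
Optimal iterations = 248309

248309


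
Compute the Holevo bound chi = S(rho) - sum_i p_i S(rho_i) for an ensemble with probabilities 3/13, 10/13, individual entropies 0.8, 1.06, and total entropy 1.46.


chi = S(rho) - sum_i p_i * S(rho_i)
Weighted entropy = 3/13 * 0.8 + 10/13 * 1.06
= 1.0000
chi = 1.46 - 1.0000
= 0.4600

0.4600


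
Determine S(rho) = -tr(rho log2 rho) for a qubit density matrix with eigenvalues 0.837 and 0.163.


S = -p*log2(p) - (1-p)*log2(1-p)
p = 0.8370, 1-p = 0.1630
= -0.8370 * log2(0.8370) - 0.1630 * log2(0.1630)
= -(-0.2149) - (-0.4266)
= 0.6414

0.6414


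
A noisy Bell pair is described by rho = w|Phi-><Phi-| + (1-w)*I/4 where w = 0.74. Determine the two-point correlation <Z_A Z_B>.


|Phi-> = (|00> - |11>)/sqrt(2)
For the pure Bell state, <Z_A Z_B> = +1 (Bell-state Pauli correlator).
The maximally-mixed part I/4 has tr(I/4 * P tensor P) = 0 for any traceless Pauli P.
So <Z_A Z_B>_rho = w * (+1) + (1 - w) * 0
= 0.74 * (+1)
= 0.7400

0.7400


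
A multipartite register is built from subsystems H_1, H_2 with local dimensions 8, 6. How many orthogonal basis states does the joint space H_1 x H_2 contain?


dim(H_1 x H_2) = 8 * 6
= 48

48


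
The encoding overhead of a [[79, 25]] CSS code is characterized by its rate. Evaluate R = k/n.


Code rate R = k/n
= 25/79
= 0.3165

0.3165


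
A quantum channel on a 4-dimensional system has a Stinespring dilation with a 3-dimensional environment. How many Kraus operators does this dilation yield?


Tracing out the environment in an orthonormal basis {|i>_E} gives Kraus operators K_i = <i|_E U |0>_E.
Number of Kraus operators = dim(H_env) = d_env
= 3

3


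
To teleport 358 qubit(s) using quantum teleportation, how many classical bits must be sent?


Quantum teleportation requires 2 classical bits per qubit teleported.
358 qubit(s) -> 2 * 358 = 716 classical bits

716


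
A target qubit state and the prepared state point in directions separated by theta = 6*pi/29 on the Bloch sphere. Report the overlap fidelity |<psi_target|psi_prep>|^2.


For states separated by angle theta on Bloch sphere:
F = cos^2(theta/2)
theta = 6*pi/29 = 0.6500
theta/2 = 0.3250
cos(theta/2) = 0.9477
F = 0.8980

0.8980


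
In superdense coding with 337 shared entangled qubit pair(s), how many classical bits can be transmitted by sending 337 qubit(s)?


Superdense coding allows 2 classical bits per shared entangled pair.
337 pair(s) -> 2 * 337 = 674 classical bits

674


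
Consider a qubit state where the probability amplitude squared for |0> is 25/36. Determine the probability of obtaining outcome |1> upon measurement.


|alpha|^2 = 25/36 = 0.6944
|beta|^2 = 1 - 25/36 = 11/36 = 0.3056
P(|1>) = |beta|^2 = 0.3056

0.3056


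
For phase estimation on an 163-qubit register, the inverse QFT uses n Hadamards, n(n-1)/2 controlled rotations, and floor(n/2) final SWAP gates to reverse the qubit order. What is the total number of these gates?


Hadamard gates: 163
Controlled rotations: n*(n-1)/2 = 163*162/2 = 13203
SWAP gates: floor(n/2) = floor(163/2) = 81
Total = 163 + 13203 + 81
= 13447

13447


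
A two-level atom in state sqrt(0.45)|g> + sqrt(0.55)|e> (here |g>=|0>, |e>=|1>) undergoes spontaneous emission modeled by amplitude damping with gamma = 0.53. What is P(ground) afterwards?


For amplitude damping with parameter gamma on state sqrt(a)|0> + sqrt(b)|1>:
alpha^2 = 0.45, beta^2 = 0.55
P(|0>) = alpha^2 + gamma * beta^2
= 0.45 + 0.53 * 0.55
= 0.45 + 0.2915
= 0.7415

0.7415


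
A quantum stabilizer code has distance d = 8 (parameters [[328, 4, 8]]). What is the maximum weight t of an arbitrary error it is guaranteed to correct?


Code parameters: [[328, 4, 8]], distance d = 8.
Number of correctable errors = floor((d-1)/2)
= floor((8 - 1)/2)
= floor(7/2)
= 3

3


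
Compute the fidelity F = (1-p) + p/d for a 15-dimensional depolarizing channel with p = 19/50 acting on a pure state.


F = (1-p) + p/d
= (1 - 0.3800) + 0.3800/15
= 0.6200 + 0.0253
= 0.6453

0.6453


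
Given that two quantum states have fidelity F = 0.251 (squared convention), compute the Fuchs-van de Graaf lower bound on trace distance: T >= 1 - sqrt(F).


Fuchs-van de Graaf (squared-fidelity convention): 1 - sqrt(F) <= T <= sqrt(1 - F).
Lower bound: T >= 1 - sqrt(F)
sqrt(F) = sqrt(0.251) = 0.5010
T >= 1 - 0.5010
T >= 0.4990

0.4990


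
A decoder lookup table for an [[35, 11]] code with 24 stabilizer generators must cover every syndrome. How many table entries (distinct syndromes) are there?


Each stabilizer generator gives a binary (+1 or -1) measurement outcome.
With 24 independent generators:
Total syndromes = 2^24
= 16777216

16777216


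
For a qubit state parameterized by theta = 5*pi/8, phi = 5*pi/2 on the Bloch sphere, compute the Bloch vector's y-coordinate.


theta = 1.9635, phi = 7.8540
r_y = sin(theta)*sin(phi) = 0.9239 * 1.0000
r_y = 0.9239

0.9239


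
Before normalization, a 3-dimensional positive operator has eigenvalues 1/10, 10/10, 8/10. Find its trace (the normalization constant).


tr(M) = sum of eigenvalues
= 1/10 + 10/10 + 8/10
= 19/10
= 1.9000

1.9000


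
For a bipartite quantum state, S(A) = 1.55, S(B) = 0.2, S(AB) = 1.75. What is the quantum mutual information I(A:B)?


I(A:B) = S(A) + S(B) - S(AB)
= 1.55 + 0.2 - 1.75
= 0.0000

0.0000


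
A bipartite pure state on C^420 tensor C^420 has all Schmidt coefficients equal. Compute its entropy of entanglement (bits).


For a maximally entangled state in d x d:
S = log2(d) = log2(420)
= 8.7142

8.7142


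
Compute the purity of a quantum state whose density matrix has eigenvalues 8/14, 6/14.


tr(rho^2) = sum of eigenvalues squared
= (8/14)^2 + (6/14)^2
= (64 + 36) / 196
= 100/196
= 0.5102

0.5102


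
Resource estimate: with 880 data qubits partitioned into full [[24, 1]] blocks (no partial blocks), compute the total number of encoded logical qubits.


Each code block uses 24 physical qubits for 1 logical qubit(s).
Number of complete blocks = floor(880 / 24) = 36
Logical qubits = 36 * 1
= 36

36


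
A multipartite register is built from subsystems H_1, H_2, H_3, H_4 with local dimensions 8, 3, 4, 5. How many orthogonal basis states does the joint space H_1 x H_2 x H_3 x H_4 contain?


dim(H_1 x H_2 x H_3 x H_4) = 8 * 3 * 4 * 5
= 24 * 4 * 5
= 96 * 5
= 480

480


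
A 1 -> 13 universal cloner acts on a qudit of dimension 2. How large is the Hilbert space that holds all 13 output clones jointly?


Output space = H^(tensor 13) where dim(H) = 2
dim = 2^13
= 4 (after 2 factors)
= 8 (after 3 factors)
= 16 (after 4 factors)
= 32 (after 5 factors)
= 64 (after 6 factors)
= 128 (after 7 factors)
= 256 (after 8 factors)
= 512 (after 9 factors)
= 1024 (after 10 factors)
= 2048 (after 11 factors)
= 4096 (after 12 factors)
= 8192 (after 13 factors)
= 8192

8192


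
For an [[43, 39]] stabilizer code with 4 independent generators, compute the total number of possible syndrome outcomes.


Each stabilizer generator gives a binary (+1 or -1) measurement outcome.
With 4 independent generators:
Total syndromes = 2^4
= 16

16


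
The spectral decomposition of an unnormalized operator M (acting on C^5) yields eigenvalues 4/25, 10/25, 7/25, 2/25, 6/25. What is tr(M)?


tr(M) = sum of eigenvalues
= 4/25 + 10/25 + 7/25 + 2/25 + 6/25
= 29/25
= 1.1600

1.1600


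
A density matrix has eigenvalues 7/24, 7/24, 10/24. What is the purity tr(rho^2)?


tr(rho^2) = sum of eigenvalues squared
= (7/24)^2 + (7/24)^2 + (10/24)^2
= (49 + 49 + 100) / 576
= 198/576
= 0.3438

0.3438


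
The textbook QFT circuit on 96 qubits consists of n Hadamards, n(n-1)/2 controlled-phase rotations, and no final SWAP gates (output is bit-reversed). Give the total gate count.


Hadamard gates: 96
Controlled rotations: n*(n-1)/2 = 96*95/2 = 4560
SWAP gates: 0 (omitted)
Total = 96 + 4560
= 4656

4656


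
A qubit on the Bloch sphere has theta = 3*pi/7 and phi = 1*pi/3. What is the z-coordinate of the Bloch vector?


theta = 1.3464, phi = 1.0472
r_z = cos(theta) = 0.2225

0.2225


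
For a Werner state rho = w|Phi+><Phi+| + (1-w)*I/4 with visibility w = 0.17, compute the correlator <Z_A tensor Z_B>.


|Phi+> = (|00> + |11>)/sqrt(2)
For the pure Bell state, <Z_A Z_B> = +1 (Bell-state Pauli correlator).
The maximally-mixed part I/4 has tr(I/4 * P tensor P) = 0 for any traceless Pauli P.
So <Z_A Z_B>_rho = w * (+1) + (1 - w) * 0
= 0.17 * (+1)
= 0.1700

0.1700


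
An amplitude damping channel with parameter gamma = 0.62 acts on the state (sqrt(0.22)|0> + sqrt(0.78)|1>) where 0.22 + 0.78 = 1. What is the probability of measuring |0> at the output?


For amplitude damping with parameter gamma on state sqrt(a)|0> + sqrt(b)|1>:
alpha^2 = 0.22, beta^2 = 0.78
P(|0>) = alpha^2 + gamma * beta^2
= 0.22 + 0.62 * 0.78
= 0.22 + 0.4836
= 0.7036

0.7036


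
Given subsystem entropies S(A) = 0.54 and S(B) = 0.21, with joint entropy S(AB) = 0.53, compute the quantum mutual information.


I(A:B) = S(A) + S(B) - S(AB)
= 0.54 + 0.21 - 0.53
= 0.2200

0.2200


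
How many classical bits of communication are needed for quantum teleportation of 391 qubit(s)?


Quantum teleportation requires 2 classical bits per qubit teleported.
391 qubit(s) -> 2 * 391 = 782 classical bits

782


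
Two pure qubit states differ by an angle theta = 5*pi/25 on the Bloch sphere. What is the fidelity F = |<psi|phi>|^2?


For states separated by angle theta on Bloch sphere:
F = cos^2(theta/2)
theta = 5*pi/25 = 0.6283
theta/2 = 0.3142
cos(theta/2) = 0.9511
F = 0.9045

0.9045


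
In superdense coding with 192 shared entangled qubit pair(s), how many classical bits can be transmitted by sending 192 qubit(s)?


Superdense coding allows 2 classical bits per shared entangled pair.
192 pair(s) -> 2 * 192 = 384 classical bits

384


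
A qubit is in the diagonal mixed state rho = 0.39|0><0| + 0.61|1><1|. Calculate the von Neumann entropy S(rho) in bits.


S = -p*log2(p) - (1-p)*log2(1-p)
p = 0.3900, 1-p = 0.6100
= -0.3900 * log2(0.3900) - 0.6100 * log2(0.6100)
= -(-0.5298) - (-0.4350)
= 0.9648

0.9648


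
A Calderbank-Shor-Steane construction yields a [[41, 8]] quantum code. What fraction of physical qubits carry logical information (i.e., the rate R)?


Code rate R = k/n
= 8/41
= 0.1951

0.1951


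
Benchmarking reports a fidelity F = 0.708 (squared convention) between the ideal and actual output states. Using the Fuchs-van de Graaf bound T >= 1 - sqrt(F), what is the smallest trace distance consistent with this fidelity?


Fuchs-van de Graaf (squared-fidelity convention): 1 - sqrt(F) <= T <= sqrt(1 - F).
Lower bound: T >= 1 - sqrt(F)
sqrt(F) = sqrt(0.708) = 0.8414
T >= 1 - 0.8414
T >= 0.1586

0.1586


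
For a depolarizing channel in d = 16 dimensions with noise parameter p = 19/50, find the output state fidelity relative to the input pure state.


F = (1-p) + p/d
= (1 - 0.3800) + 0.3800/16
= 0.6200 + 0.0238
= 0.6438

0.6438


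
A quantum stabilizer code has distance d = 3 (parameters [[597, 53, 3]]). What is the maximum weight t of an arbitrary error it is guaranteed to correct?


Code parameters: [[597, 53, 3]], distance d = 3.
Number of correctable errors = floor((d-1)/2)
= floor((3 - 1)/2)
= floor(2/2)
= 1

1


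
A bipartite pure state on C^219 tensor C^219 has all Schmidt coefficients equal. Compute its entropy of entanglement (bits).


For a maximally entangled state in d x d:
S = log2(d) = log2(219)
= 7.7748

7.7748


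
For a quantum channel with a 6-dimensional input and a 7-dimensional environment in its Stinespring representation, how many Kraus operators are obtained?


Tracing out the environment in an orthonormal basis {|i>_E} gives Kraus operators K_i = <i|_E U |0>_E.
Number of Kraus operators = dim(H_env) = d_env
= 7

7


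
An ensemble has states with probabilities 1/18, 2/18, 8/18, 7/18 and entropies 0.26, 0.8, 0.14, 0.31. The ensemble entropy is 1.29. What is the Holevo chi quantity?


chi = S(rho) - sum_i p_i * S(rho_i)
Weighted entropy = 1/18 * 0.26 + 2/18 * 0.8 + 8/18 * 0.14 + 7/18 * 0.31
= 0.2861
chi = 1.29 - 0.2861
= 1.0039

1.0039


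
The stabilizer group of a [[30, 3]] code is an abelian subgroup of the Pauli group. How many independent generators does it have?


For an [[n,k]] stabilizer code:
Number of stabilizer generators = n - k
= 30 - 3
= 27

27


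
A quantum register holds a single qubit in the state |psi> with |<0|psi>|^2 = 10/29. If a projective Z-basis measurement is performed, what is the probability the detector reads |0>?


|alpha|^2 = 10/29 = 0.3448
|beta|^2 = 1 - 10/29 = 19/29 = 0.6552
P(|0>) = |alpha|^2 = 0.3448

0.3448


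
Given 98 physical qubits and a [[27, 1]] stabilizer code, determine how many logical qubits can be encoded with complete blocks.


Each code block uses 27 physical qubits for 1 logical qubit(s).
Number of complete blocks = floor(98 / 27) = 3
Logical qubits = 3 * 1
= 3

3


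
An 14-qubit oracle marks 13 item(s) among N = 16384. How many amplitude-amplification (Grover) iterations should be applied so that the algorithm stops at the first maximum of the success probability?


After j Grover iterations the success probability is P(j) = sin^2((2j+1)*theta), where sin(theta) = sqrt(k/N).
N = 2^14 = 16384, k = 13
sin(theta) = sqrt(k/N) = 0.02816836934
theta = arcsin(sqrt(k/N)) = 0.02817209574 rad
P(j) reaches its first maximum when (2j+1)*theta is as close as possible to pi/2, i.e. j = round(pi/(4*theta) - 1/2).
pi/(4*theta) - 1/2 = 27.3786
(For comparison, the common estimate pi/4 * sqrt(N/k) = 27.8823; the exact maximiser is used here.)
Optimal iterations = 27

27


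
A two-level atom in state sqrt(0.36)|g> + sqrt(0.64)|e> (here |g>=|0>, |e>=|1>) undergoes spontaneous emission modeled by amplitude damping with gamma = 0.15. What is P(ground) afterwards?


For amplitude damping with parameter gamma on state sqrt(a)|0> + sqrt(b)|1>:
alpha^2 = 0.36, beta^2 = 0.64
P(|0>) = alpha^2 + gamma * beta^2
= 0.36 + 0.15 * 0.64
= 0.36 + 0.0960
= 0.4560

0.4560


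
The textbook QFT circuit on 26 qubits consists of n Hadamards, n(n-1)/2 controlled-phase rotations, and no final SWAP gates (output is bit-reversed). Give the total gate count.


Hadamard gates: 26
Controlled rotations: n*(n-1)/2 = 26*25/2 = 325
SWAP gates: 0 (omitted)
Total = 26 + 325
= 351

351


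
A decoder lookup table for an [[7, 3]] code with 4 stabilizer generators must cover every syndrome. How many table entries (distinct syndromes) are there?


Each stabilizer generator gives a binary (+1 or -1) measurement outcome.
With 4 independent generators:
Total syndromes = 2^4
= 16

16


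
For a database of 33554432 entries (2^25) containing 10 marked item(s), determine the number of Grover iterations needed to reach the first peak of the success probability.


After j Grover iterations the success probability is P(j) = sin^2((2j+1)*theta), where sin(theta) = sqrt(k/N).
N = 2^25 = 33554432, k = 10
sin(theta) = sqrt(k/N) = 0.0005459150336
theta = arcsin(sqrt(k/N)) = 0.0005459150607 rad
P(j) reaches its first maximum when (2j+1)*theta is as close as possible to pi/2, i.e. j = round(pi/(4*theta) - 1/2).
pi/(4*theta) - 1/2 = 1438.1820
(For comparison, the common estimate pi/4 * sqrt(N/k) = 1438.6821; the exact maximiser is used here.)
Optimal iterations = 1438

1438


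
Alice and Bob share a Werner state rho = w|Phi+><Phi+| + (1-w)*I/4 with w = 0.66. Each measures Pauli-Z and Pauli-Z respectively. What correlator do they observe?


|Phi+> = (|00> + |11>)/sqrt(2)
For the pure Bell state, <Z_A Z_B> = +1 (Bell-state Pauli correlator).
The maximally-mixed part I/4 has tr(I/4 * P tensor P) = 0 for any traceless Pauli P.
So <Z_A Z_B>_rho = w * (+1) + (1 - w) * 0
= 0.66 * (+1)
= 0.6600

0.6600


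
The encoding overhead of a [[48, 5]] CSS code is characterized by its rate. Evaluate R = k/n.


Code rate R = k/n
= 5/48
= 0.1042

0.1042


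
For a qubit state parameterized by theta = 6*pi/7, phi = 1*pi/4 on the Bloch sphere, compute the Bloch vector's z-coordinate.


theta = 2.6928, phi = 0.7854
r_z = cos(theta) = -0.9010

-0.9010


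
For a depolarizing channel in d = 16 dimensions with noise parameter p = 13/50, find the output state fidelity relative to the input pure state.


F = (1-p) + p/d
= (1 - 0.2600) + 0.2600/16
= 0.7400 + 0.0163
= 0.7562

0.7562


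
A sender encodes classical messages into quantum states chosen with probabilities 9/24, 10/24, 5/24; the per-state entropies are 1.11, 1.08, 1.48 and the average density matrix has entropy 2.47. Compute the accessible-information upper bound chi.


chi = S(rho) - sum_i p_i * S(rho_i)
Weighted entropy = 9/24 * 1.11 + 10/24 * 1.08 + 5/24 * 1.48
= 1.1746
chi = 2.47 - 1.1746
= 1.2954

1.2954


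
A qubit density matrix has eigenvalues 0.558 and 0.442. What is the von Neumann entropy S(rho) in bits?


S = -p*log2(p) - (1-p)*log2(1-p)
p = 0.5580, 1-p = 0.4420
= -0.5580 * log2(0.5580) - 0.4420 * log2(0.4420)
= -(-0.4696) - (-0.5206)
= 0.9903

0.9903


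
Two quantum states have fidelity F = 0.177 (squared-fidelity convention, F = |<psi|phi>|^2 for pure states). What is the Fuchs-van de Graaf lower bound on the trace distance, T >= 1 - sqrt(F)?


Fuchs-van de Graaf (squared-fidelity convention): 1 - sqrt(F) <= T <= sqrt(1 - F).
Lower bound: T >= 1 - sqrt(F)
sqrt(F) = sqrt(0.177) = 0.4207
T >= 1 - 0.4207
T >= 0.5793

0.5793


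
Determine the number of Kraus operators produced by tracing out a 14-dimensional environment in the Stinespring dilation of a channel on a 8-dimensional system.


Tracing out the environment in an orthonormal basis {|i>_E} gives Kraus operators K_i = <i|_E U |0>_E.
Number of Kraus operators = dim(H_env) = d_env
= 14

14


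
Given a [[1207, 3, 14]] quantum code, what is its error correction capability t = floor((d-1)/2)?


Code parameters: [[1207, 3, 14]], distance d = 14.
Number of correctable errors = floor((d-1)/2)
= floor((14 - 1)/2)
= floor(13/2)
= 6

6


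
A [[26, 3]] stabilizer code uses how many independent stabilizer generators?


For an [[n,k]] stabilizer code:
Number of stabilizer generators = n - k
= 26 - 3
= 23

23


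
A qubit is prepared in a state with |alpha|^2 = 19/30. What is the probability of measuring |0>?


|alpha|^2 = 19/30 = 0.6333
|beta|^2 = 1 - 19/30 = 11/30 = 0.3667
P(|0>) = |alpha|^2 = 0.6333

0.6333


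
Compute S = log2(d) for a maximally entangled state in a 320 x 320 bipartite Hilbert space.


For a maximally entangled state in d x d:
S = log2(d) = log2(320)
= 8.3219

8.3219


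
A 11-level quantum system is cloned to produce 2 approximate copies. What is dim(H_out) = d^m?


Output space = H^(tensor 2) where dim(H) = 11
dim = 11^2
= 121

121


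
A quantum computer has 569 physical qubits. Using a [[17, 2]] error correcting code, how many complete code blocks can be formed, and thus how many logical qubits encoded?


Each code block uses 17 physical qubits for 2 logical qubit(s).
Number of complete blocks = floor(569 / 17) = 33
Logical qubits = 33 * 2
= 66

66


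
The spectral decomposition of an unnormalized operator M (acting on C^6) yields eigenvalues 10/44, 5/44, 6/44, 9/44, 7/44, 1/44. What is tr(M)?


tr(M) = sum of eigenvalues
= 10/44 + 5/44 + 6/44 + 9/44 + 7/44 + 1/44
= 38/44
= 0.8636

0.8636


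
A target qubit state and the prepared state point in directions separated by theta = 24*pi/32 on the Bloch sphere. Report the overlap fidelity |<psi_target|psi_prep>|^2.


For states separated by angle theta on Bloch sphere:
F = cos^2(theta/2)
theta = 24*pi/32 = 2.3562
theta/2 = 1.1781
cos(theta/2) = 0.3827
F = 0.1464

0.1464


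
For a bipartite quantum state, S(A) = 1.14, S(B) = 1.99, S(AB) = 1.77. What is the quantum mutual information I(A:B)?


I(A:B) = S(A) + S(B) - S(AB)
= 1.14 + 1.99 - 1.77
= 1.3600

1.3600


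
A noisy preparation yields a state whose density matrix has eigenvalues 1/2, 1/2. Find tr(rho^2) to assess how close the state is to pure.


tr(rho^2) = sum of eigenvalues squared
= (1/2)^2 + (1/2)^2
= (1 + 1) / 4
= 2/4
= 0.5000

0.5000


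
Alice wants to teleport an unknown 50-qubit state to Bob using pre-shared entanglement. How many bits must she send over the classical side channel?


Quantum teleportation requires 2 classical bits per qubit teleported.
50 qubit(s) -> 2 * 50 = 100 classical bits

100


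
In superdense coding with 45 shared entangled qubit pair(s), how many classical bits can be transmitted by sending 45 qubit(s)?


Superdense coding allows 2 classical bits per shared entangled pair.
45 pair(s) -> 2 * 45 = 90 classical bits

90


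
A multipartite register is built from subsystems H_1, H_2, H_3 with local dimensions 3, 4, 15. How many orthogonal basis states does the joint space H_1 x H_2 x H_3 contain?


dim(H_1 x H_2 x H_3) = 3 * 4 * 15
= 12 * 15
= 180

180


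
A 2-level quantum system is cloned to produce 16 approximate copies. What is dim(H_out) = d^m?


Output space = H^(tensor 16) where dim(H) = 2
dim = 2^16
= 4 (after 2 factors)
= 8 (after 3 factors)
= 16 (after 4 factors)
= 32 (after 5 factors)
= 64 (after 6 factors)
= 128 (after 7 factors)
= 256 (after 8 factors)
= 512 (after 9 factors)
= 1024 (after 10 factors)
= 2048 (after 11 factors)
= 4096 (after 12 factors)
= 8192 (after 13 factors)
= 16384 (after 14 factors)
= 32768 (after 15 factors)
= 65536 (after 16 factors)
= 65536

65536


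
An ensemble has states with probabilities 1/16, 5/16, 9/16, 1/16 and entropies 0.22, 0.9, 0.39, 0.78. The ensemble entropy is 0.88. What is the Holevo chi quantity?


chi = S(rho) - sum_i p_i * S(rho_i)
Weighted entropy = 1/16 * 0.22 + 5/16 * 0.9 + 9/16 * 0.39 + 1/16 * 0.78
= 0.5631
chi = 0.88 - 0.5631
= 0.3169

0.3169


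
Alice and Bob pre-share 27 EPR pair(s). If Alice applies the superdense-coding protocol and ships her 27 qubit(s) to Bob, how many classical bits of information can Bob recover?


Superdense coding allows 2 classical bits per shared entangled pair.
27 pair(s) -> 2 * 27 = 54 classical bits

54


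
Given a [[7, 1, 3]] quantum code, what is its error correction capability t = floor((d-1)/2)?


Code parameters: [[7, 1, 3]], distance d = 3.
Number of correctable errors = floor((d-1)/2)
= floor((3 - 1)/2)
= floor(2/2)
= 1

1


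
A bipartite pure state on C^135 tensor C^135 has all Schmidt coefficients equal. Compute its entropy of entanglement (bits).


For a maximally entangled state in d x d:
S = log2(d) = log2(135)
= 7.0768

7.0768


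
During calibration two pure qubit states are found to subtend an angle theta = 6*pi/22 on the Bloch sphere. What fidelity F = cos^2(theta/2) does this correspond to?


For states separated by angle theta on Bloch sphere:
F = cos^2(theta/2)
theta = 6*pi/22 = 0.8568
theta/2 = 0.4284
cos(theta/2) = 0.9096
F = 0.8274

0.8274


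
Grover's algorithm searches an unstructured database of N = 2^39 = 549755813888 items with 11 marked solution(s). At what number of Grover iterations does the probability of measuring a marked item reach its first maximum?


After j Grover iterations the success probability is P(j) = sin^2((2j+1)*theta), where sin(theta) = sqrt(k/N).
N = 2^39 = 549755813888, k = 11
sin(theta) = sqrt(k/N) = 4.473129043e-06
theta = arcsin(sqrt(k/N)) = 4.473129043e-06 rad
P(j) reaches its first maximum when (2j+1)*theta is as close as possible to pi/2, i.e. j = round(pi/(4*theta) - 1/2).
pi/(4*theta) - 1/2 = 175580.8784
(For comparison, the common estimate pi/4 * sqrt(N/k) = 175581.3784; the exact maximiser is used here.)
Optimal iterations = 175581

175581


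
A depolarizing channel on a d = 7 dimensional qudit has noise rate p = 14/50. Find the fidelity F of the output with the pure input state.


F = (1-p) + p/d
= (1 - 0.2800) + 0.2800/7
= 0.7200 + 0.0400
= 0.7600

0.7600


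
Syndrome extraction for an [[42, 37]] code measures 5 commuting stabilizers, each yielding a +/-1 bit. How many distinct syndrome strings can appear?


Each stabilizer generator gives a binary (+1 or -1) measurement outcome.
With 5 independent generators:
Total syndromes = 2^5
= 32

32


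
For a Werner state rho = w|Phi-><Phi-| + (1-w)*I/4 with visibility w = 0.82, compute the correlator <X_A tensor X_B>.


|Phi-> = (|00> - |11>)/sqrt(2)
For the pure Bell state, <X_A X_B> = -1 (Bell-state Pauli correlator).
The maximally-mixed part I/4 has tr(I/4 * P tensor P) = 0 for any traceless Pauli P.
So <X_A X_B>_rho = w * (-1) + (1 - w) * 0
= 0.82 * (-1)
= -0.8200

-0.8200


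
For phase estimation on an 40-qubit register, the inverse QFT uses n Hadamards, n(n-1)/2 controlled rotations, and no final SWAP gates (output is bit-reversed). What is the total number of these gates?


Hadamard gates: 40
Controlled rotations: n*(n-1)/2 = 40*39/2 = 780
SWAP gates: 0 (omitted)
Total = 40 + 780
= 820

820


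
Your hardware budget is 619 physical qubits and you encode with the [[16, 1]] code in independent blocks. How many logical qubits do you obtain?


Each code block uses 16 physical qubits for 1 logical qubit(s).
Number of complete blocks = floor(619 / 16) = 38
Logical qubits = 38 * 1
= 38

38


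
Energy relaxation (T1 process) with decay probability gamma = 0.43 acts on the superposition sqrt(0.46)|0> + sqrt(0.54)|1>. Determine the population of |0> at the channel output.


For amplitude damping with parameter gamma on state sqrt(a)|0> + sqrt(b)|1>:
alpha^2 = 0.46, beta^2 = 0.54
P(|0>) = alpha^2 + gamma * beta^2
= 0.46 + 0.43 * 0.54
= 0.46 + 0.2322
= 0.6922

0.6922


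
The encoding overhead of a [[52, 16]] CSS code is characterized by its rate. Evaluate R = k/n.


Code rate R = k/n
= 16/52
= 0.3077

0.3077


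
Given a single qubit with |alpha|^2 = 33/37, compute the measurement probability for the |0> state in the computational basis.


|alpha|^2 = 33/37 = 0.8919
|beta|^2 = 1 - 33/37 = 4/37 = 0.1081
P(|0>) = |alpha|^2 = 0.8919

0.8919


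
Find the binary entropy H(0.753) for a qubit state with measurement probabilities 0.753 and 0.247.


S = -p*log2(p) - (1-p)*log2(1-p)
p = 0.7530, 1-p = 0.2470
= -0.7530 * log2(0.7530) - 0.2470 * log2(0.2470)
= -(-0.3082) - (-0.4983)
= 0.8065

0.8065


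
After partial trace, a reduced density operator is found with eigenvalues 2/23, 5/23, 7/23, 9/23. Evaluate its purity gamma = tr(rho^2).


tr(rho^2) = sum of eigenvalues squared
= (2/23)^2 + (5/23)^2 + (7/23)^2 + (9/23)^2
= (4 + 25 + 49 + 81) / 529
= 159/529
= 0.3006

0.3006


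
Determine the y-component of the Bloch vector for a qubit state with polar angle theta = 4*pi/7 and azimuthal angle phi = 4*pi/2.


theta = 1.7952, phi = 6.2832
r_y = sin(theta)*sin(phi) = 0.9749 * 0.0000
r_y = 0.0000

0.0000


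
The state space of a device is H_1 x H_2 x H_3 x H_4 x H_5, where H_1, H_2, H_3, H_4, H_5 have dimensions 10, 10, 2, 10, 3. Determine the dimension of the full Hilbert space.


dim(H_1 x H_2 x H_3 x H_4 x H_5) = 10 * 10 * 2 * 10 * 3
= 100 * 2 * 10 * 3
= 200 * 10 * 3
= 2000 * 3
= 6000

6000


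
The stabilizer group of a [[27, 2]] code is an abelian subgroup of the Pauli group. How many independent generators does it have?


For an [[n,k]] stabilizer code:
Number of stabilizer generators = n - k
= 27 - 2
= 25

25


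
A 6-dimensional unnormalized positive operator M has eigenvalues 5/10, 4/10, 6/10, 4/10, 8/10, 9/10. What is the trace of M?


tr(M) = sum of eigenvalues
= 5/10 + 4/10 + 6/10 + 4/10 + 8/10 + 9/10
= 36/10
= 3.6000

3.6000


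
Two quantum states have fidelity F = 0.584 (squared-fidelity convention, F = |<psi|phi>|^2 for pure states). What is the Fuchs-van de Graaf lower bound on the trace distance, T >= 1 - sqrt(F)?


Fuchs-van de Graaf (squared-fidelity convention): 1 - sqrt(F) <= T <= sqrt(1 - F).
Lower bound: T >= 1 - sqrt(F)
sqrt(F) = sqrt(0.584) = 0.7642
T >= 1 - 0.7642
T >= 0.2358

0.2358


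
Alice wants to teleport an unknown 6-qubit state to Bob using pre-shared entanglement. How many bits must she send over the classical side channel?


Quantum teleportation requires 2 classical bits per qubit teleported.
6 qubit(s) -> 2 * 6 = 12 classical bits

12


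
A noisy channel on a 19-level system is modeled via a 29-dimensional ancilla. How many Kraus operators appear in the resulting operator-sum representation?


Tracing out the environment in an orthonormal basis {|i>_E} gives Kraus operators K_i = <i|_E U |0>_E.
Number of Kraus operators = dim(H_env) = d_env
= 29

29


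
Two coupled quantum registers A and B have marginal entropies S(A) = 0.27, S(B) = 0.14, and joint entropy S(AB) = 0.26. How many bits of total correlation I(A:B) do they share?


I(A:B) = S(A) + S(B) - S(AB)
= 0.27 + 0.14 - 0.26
= 0.1500

0.1500


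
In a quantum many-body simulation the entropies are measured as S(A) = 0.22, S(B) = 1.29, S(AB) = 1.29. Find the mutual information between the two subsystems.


I(A:B) = S(A) + S(B) - S(AB)
= 0.22 + 1.29 - 1.29
= 0.2200

0.2200


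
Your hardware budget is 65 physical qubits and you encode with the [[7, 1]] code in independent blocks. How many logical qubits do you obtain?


Each code block uses 7 physical qubits for 1 logical qubit(s).
Number of complete blocks = floor(65 / 7) = 9
Logical qubits = 9 * 1
= 9

9


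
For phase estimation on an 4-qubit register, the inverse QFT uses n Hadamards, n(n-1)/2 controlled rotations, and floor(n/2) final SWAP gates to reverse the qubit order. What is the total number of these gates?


Hadamard gates: 4
Controlled rotations: n*(n-1)/2 = 4*3/2 = 6
SWAP gates: floor(n/2) = floor(4/2) = 2
Total = 4 + 6 + 2
= 12

12


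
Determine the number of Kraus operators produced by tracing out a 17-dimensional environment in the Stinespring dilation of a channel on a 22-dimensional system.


Tracing out the environment in an orthonormal basis {|i>_E} gives Kraus operators K_i = <i|_E U |0>_E.
Number of Kraus operators = dim(H_env) = d_env
= 17

17


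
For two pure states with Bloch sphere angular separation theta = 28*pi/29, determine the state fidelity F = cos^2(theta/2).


For states separated by angle theta on Bloch sphere:
F = cos^2(theta/2)
theta = 28*pi/29 = 3.0333
theta/2 = 1.5166
cos(theta/2) = 0.0541
F = 0.0029

0.0029


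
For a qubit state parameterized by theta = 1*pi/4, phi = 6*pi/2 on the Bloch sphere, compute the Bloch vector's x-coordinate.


theta = 0.7854, phi = 9.4248
r_x = sin(theta)*cos(phi) = 0.7071 * -1.0000
r_x = -0.7071

-0.7071


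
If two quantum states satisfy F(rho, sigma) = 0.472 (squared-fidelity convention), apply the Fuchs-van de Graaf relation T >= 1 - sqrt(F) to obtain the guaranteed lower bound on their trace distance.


Fuchs-van de Graaf (squared-fidelity convention): 1 - sqrt(F) <= T <= sqrt(1 - F).
Lower bound: T >= 1 - sqrt(F)
sqrt(F) = sqrt(0.472) = 0.6870
T >= 1 - 0.6870
T >= 0.3130

0.3130


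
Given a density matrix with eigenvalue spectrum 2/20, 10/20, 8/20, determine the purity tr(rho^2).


tr(rho^2) = sum of eigenvalues squared
= (2/20)^2 + (10/20)^2 + (8/20)^2
= (4 + 100 + 64) / 400
= 168/400
= 0.4200

0.4200


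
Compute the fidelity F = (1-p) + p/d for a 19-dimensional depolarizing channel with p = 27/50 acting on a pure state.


F = (1-p) + p/d
= (1 - 0.5400) + 0.5400/19
= 0.4600 + 0.0284
= 0.4884

0.4884


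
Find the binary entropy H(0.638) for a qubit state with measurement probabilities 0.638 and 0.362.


S = -p*log2(p) - (1-p)*log2(1-p)
p = 0.6380, 1-p = 0.3620
= -0.6380 * log2(0.6380) - 0.3620 * log2(0.3620)
= -(-0.4137) - (-0.5307)
= 0.9443

0.9443


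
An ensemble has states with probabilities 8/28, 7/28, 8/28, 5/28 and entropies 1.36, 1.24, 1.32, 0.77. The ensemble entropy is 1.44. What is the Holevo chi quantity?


chi = S(rho) - sum_i p_i * S(rho_i)
Weighted entropy = 8/28 * 1.36 + 7/28 * 1.24 + 8/28 * 1.32 + 5/28 * 0.77
= 1.2132
chi = 1.44 - 1.2132
= 0.2268

0.2268


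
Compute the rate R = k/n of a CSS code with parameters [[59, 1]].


Code rate R = k/n
= 1/59
= 0.0169

0.0169


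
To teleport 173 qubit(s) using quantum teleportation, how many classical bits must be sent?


Quantum teleportation requires 2 classical bits per qubit teleported.
173 qubit(s) -> 2 * 173 = 346 classical bits

346


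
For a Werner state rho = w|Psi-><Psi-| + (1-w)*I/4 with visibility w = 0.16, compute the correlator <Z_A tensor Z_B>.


|Psi-> = (|01> - |10>)/sqrt(2)
For the pure Bell state, <Z_A Z_B> = -1 (Bell-state Pauli correlator).
The maximally-mixed part I/4 has tr(I/4 * P tensor P) = 0 for any traceless Pauli P.
So <Z_A Z_B>_rho = w * (-1) + (1 - w) * 0
= 0.16 * (-1)
= -0.1600

-0.1600


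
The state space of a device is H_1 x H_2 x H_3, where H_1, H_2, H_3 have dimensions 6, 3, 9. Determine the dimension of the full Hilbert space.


dim(H_1 x H_2 x H_3) = 6 * 3 * 9
= 18 * 9
= 162

162


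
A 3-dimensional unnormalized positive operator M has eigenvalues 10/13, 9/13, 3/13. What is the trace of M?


tr(M) = sum of eigenvalues
= 10/13 + 9/13 + 3/13
= 22/13
= 1.6923

1.6923


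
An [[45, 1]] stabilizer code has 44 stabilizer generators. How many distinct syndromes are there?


Each stabilizer generator gives a binary (+1 or -1) measurement outcome.
With 44 independent generators:
Total syndromes = 2^44
= 17592186044416

17592186044416


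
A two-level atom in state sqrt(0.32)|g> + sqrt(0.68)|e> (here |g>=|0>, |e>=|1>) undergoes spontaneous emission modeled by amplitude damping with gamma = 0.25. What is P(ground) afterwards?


For amplitude damping with parameter gamma on state sqrt(a)|0> + sqrt(b)|1>:
alpha^2 = 0.32, beta^2 = 0.68
P(|0>) = alpha^2 + gamma * beta^2
= 0.32 + 0.25 * 0.68
= 0.32 + 0.1700
= 0.4900

0.4900


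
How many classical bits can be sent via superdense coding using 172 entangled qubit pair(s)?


Superdense coding allows 2 classical bits per shared entangled pair.
172 pair(s) -> 2 * 172 = 344 classical bits

344


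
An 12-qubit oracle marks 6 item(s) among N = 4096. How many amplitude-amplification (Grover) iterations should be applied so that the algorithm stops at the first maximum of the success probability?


After j Grover iterations the success probability is P(j) = sin^2((2j+1)*theta), where sin(theta) = sqrt(k/N).
N = 2^12 = 4096, k = 6
sin(theta) = sqrt(k/N) = 0.03827327723
theta = arcsin(sqrt(k/N)) = 0.03828262746 rad
P(j) reaches its first maximum when (2j+1)*theta is as close as possible to pi/2, i.e. j = round(pi/(4*theta) - 1/2).
pi/(4*theta) - 1/2 = 20.0158
(For comparison, the common estimate pi/4 * sqrt(N/k) = 20.5208; the exact maximiser is used here.)
Optimal iterations = 20

20


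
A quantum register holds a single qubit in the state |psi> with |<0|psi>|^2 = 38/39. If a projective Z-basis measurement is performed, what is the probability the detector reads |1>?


|alpha|^2 = 38/39 = 0.9744
|beta|^2 = 1 - 38/39 = 1/39 = 0.0256
P(|1>) = |beta|^2 = 0.0256

0.0256


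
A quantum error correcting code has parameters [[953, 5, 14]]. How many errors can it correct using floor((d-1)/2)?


Code parameters: [[953, 5, 14]], distance d = 14.
Number of correctable errors = floor((d-1)/2)
= floor((14 - 1)/2)
= floor(13/2)
= 6

6


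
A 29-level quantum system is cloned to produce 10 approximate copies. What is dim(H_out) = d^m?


Output space = H^(tensor 10) where dim(H) = 29
dim = 29^10
= 841 (after 2 factors)
= 24389 (after 3 factors)
= 707281 (after 4 factors)
= 20511149 (after 5 factors)
= 594823321 (after 6 factors)
= 17249876309 (after 7 factors)
= 500246412961 (after 8 factors)
= 14507145975869 (after 9 factors)
= 420707233300201 (after 10 factors)
= 420707233300201

420707233300201


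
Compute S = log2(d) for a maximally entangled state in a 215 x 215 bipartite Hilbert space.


For a maximally entangled state in d x d:
S = log2(d) = log2(215)
= 7.7482

7.7482


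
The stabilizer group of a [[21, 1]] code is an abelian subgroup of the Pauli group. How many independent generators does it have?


For an [[n,k]] stabilizer code:
Number of stabilizer generators = n - k
= 21 - 1
= 20

20


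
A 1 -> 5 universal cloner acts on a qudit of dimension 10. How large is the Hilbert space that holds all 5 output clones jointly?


Output space = H^(tensor 5) where dim(H) = 10
dim = 10^5
= 100 (after 2 factors)
= 1000 (after 3 factors)
= 10000 (after 4 factors)
= 100000 (after 5 factors)
= 100000

100000


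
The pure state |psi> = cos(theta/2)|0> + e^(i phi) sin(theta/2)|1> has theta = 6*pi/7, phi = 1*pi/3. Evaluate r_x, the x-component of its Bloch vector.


theta = 2.6928, phi = 1.0472
r_x = sin(theta)*cos(phi) = 0.4339 * 0.5000
r_x = 0.2169

0.2169
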